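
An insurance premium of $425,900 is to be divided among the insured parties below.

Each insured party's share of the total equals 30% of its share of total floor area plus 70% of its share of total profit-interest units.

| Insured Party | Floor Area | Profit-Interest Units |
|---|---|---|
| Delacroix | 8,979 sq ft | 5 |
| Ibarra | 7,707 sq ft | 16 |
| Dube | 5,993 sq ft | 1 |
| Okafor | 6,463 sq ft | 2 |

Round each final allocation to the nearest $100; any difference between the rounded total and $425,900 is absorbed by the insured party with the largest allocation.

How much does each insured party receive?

Delacroix: $101,500; Ibarra: $232,500; Dube: $38,700; Okafor: $53,200

Totals — floor area 29,142, profit-interest units 24.
Combined weights (30% floor area + 70% profit-interest units): Delacroix 0.2383; Ibarra 0.5460; Dube 0.0909; Okafor 0.1249.
Raw shares: Delacroix 101,477.89; Ibarra 232,543.86; Dube 38,697.75; Okafor 53,180.50.
Rounded to nearest $100: Delacroix $101,500; Ibarra $232,500; Dube $38,700; Okafor $53,200. Sum = $425,900.
No rounding difference to absorb.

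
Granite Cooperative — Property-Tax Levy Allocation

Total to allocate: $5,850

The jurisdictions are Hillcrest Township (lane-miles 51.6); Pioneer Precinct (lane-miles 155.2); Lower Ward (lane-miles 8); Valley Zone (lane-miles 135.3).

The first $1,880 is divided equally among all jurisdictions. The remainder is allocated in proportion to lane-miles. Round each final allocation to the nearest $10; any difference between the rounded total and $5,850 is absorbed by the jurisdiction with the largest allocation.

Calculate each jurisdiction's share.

Hillcrest Township: $1,060; Pioneer Precinct: $2,230; Lower Ward: $560; Valley Zone: $2,000

First tranche $1,880 split equally: $470 each.
Remainder $3,970 by lane-miles (total 350.1): Hillcrest Township 585.12 → $590; Pioneer Precinct 1,759.91 → $1,760; Lower Ward 90.72 → $90; Valley Zone 1,534.25 → $1,530.
Totals: Hillcrest Township $470 + $590 = $1,060; Pioneer Precinct $470 + $1,760 = $2,230; Lower Ward $470 + $90 = $560; Valley Zone $470 + $1,530 = $2,000.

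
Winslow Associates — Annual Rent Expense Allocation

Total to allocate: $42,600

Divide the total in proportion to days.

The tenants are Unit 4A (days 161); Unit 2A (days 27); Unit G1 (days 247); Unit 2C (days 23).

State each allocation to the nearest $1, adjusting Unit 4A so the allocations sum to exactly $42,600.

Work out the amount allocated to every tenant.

Unit 4A: $14,976 | Unit 2A: $2,511 | Unit G1: $22,974 | Unit 2C: $2,139

Combined days = 458.
Pro-rata amounts: Unit 4A 161/458 × $42,600 = 14,975.11; Unit 2A 27/458 × $42,600 = 2,511.35; Unit G1 247/458 × $42,600 = 22,974.24; Unit 2C 23/458 × $42,600 = 2,139.30.
At nearest $1: Unit 4A $14,975; Unit 2A $2,511; Unit G1 $22,974; Unit 2C $2,139. Sum = $42,599.
Difference $42,600 − $42,599 = +$1 applied to Unit 4A: Unit 4A becomes $14,976.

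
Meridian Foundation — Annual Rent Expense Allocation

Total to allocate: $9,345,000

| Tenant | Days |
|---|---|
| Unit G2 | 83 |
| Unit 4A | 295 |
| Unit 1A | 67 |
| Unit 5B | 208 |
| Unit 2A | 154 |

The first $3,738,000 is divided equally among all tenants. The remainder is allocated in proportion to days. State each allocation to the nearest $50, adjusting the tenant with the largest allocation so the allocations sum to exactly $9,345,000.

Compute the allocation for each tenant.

Equal tier: $3,738,000 ÷ 5 = $747,600 apiece.
Remainder $5,607,000 by days (total 807): Unit G2 576,680.30 → $576,700; Unit 4A 2,049,646.84 → $2,049,650; Unit 1A 465,513.01 → $465,500; Unit 5B 1,445,174.72 → $1,445,150; Unit 2A 1,069,985.13 → $1,070,000.
Totals: Unit G2 $747,600 + $576,700 = $1,324,300; Unit 4A $747,600 + $2,049,650 = $2,797,250; Unit 1A $747,600 + $465,500 = $1,213,100; Unit 5B $747,600 + $1,445,150 = $2,192,750; Unit 2A $747,600 + $1,070,000 = $1,817,600.

Unit G2: $1,324,300 | Unit 4A: $2,797,250 | Unit 1A: $1,213,100 | Unit 5B: $2,192,750 | Unit 2A: $1,817,600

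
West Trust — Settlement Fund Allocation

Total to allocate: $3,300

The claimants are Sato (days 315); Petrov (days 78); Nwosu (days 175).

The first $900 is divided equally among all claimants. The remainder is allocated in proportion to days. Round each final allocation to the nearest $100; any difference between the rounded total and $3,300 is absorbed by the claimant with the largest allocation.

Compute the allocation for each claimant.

Equal tier: $900 ÷ 3 = $300 apiece.
Remainder $2,400 by days (total 568): Sato 1,330.99 → $1,300; Petrov 329.58 → $300; Nwosu 739.44 → $700.
Rounding difference +$100 on remainder applied to Sato.
Totals: Sato $300 + $1,400 = $1,700; Petrov $300 + $300 = $600; Nwosu $300 + $700 = $1,000.

Sato: $1,700; Petrov: $600; Nwosu: $1,000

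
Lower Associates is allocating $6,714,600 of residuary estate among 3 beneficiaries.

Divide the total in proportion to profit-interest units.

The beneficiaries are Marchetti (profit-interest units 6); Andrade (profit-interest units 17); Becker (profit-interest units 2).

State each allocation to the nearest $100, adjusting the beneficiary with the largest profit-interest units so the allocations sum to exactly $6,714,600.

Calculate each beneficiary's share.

Marchetti: $1,611,500 · Andrade: $4,565,900 · Becker: $537,200

Combined profit-interest units = 6 + 17 + 2 = 25.
Pro-rata amounts: Marchetti 1,611,504.00; Andrade 4,565,928.00; Becker 537,168.00.
After rounding ($100): Marchetti $1,611,500; Andrade $4,565,900; Becker $537,200. Sum = $6,714,600.
Sum already equals the total — no adjustment.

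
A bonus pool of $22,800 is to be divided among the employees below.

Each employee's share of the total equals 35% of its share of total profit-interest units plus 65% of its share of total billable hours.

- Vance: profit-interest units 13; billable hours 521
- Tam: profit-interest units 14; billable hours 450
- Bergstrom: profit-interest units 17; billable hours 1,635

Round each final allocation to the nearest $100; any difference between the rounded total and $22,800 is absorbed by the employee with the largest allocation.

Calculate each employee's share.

Vance: $5,300 | Tam: $5,100 | Bergstrom: $12,400

Totals — profit-interest units 44, billable hours 2,606.
Blended shares (35% profit-interest units + 65% billable hours): Vance 0.2334; Tam 0.2236; Bergstrom 0.5430.
Proportional shares: Vance 5,320.59; Tam 5,098.19; Bergstrom 12,381.22.
Rounded to nearest $100: Vance $5,300; Tam $5,100; Bergstrom $12,400. Sum = $22,800.
Sum already equals the total — no adjustment.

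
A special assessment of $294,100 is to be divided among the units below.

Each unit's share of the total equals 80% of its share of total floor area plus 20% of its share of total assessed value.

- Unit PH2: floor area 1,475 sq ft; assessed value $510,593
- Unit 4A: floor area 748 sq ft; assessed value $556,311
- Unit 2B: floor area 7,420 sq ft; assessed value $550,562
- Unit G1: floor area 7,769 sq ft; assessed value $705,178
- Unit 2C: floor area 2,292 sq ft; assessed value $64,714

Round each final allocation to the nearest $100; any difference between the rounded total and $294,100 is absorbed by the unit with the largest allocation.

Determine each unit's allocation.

Totals — floor area 19,704, assessed value 2,387,358.
Combined weights (80% floor area + 20% assessed value): Unit PH2 0.1027; Unit 4A 0.0770; Unit 2B 0.3474; Unit G1 0.3745; Unit 2C 0.0985.
Raw shares: Unit PH2 30,192.61; Unit 4A 22,638.11; Unit 2B 102,164.97; Unit G1 110,141.73; Unit 2C 28,962.57.
At nearest $100: Unit PH2 $30,200; Unit 4A $22,600; Unit 2B $102,200; Unit G1 $110,100; Unit 2C $29,000. Sum = $294,100.
Rounded total matches; no reconciliation needed.

Unit PH2: $30,200; Unit 4A: $22,600; Unit 2B: $102,200; Unit G1: $110,100; Unit 2C: $29,000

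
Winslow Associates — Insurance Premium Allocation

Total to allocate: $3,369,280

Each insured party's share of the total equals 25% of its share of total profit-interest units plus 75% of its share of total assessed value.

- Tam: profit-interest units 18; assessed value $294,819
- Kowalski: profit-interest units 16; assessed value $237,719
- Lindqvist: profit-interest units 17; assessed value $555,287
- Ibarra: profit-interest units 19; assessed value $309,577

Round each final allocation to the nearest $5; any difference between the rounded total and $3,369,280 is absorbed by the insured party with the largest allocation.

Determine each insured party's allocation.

Profit-interest units total 70; assessed value total 1,397,402.
Blended shares (25% profit-interest units + 75% assessed value): Tam 0.2225; Kowalski 0.1847; Lindqvist 0.3587; Ibarra 0.2340.
Pro-rata amounts: Tam 749,725.78; Kowalski 622,404.01; Lindqvist 1,208,704.00; Ibarra 788,446.21.
At nearest $5: Tam $749,725; Kowalski $622,405; Lindqvist $1,208,705; Ibarra $788,445. Sum = $3,369,280.
Rounded total matches; no reconciliation needed.

Tam: $749,725 | Kowalski: $622,405 | Lindqvist: $1,208,705 | Ibarra: $788,445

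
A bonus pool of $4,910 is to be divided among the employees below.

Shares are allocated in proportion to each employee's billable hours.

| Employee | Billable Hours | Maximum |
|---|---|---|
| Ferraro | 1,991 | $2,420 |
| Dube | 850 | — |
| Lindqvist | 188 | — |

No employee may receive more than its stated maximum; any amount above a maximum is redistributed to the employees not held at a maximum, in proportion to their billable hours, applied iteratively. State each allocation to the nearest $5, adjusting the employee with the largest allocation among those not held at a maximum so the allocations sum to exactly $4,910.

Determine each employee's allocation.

Combined billable hours = 3,029.
Unconstrained shares: Ferraro 3,227.41; Dube 1,377.85; Lindqvist 304.75.
Held at cap: Ferraro ($2,420); residual $2,490 reallocated over remaining billable hours 1,038.
Remaining shares: Dube 2,039.02 → $2,040; Lindqvist 450.98 → $450.

Ferraro: $2,420; Dube: $2,040; Lindqvist: $450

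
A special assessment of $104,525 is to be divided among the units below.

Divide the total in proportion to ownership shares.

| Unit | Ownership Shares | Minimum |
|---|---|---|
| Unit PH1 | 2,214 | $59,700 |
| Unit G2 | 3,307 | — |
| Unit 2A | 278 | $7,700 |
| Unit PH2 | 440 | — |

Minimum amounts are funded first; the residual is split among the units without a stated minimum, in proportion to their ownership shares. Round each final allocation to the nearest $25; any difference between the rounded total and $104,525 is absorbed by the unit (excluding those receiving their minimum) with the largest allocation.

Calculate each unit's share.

Guaranteed amounts: Unit PH1 $59,700; Unit 2A $7,700. Remaining pool $37,125.
Remaining pool split over remaining ownership shares 3,747: Unit G2 32,765.51 → $32,775; Unit PH2 4,359.49 → $4,350.

Unit PH1: $59,700 | Unit G2: $32,775 | Unit 2A: $7,700 | Unit PH2: $4,350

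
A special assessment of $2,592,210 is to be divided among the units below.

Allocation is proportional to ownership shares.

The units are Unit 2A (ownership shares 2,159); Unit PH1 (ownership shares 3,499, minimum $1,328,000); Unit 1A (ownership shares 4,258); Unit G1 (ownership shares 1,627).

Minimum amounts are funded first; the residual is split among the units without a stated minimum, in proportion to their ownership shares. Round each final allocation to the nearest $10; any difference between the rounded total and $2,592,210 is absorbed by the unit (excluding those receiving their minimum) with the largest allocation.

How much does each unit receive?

Unit 2A: $339,310 | Unit PH1: $1,328,000 | Unit 1A: $669,200 | Unit G1: $255,700

Minimums first: Unit PH1 $1,328,000. Residual $1,264,210.
Residual split over remaining ownership shares 8,044: Unit 2A 339,312.46 → $339,310; Unit 1A 669,195.20 → $669,200; Unit G1 255,702.35 → $255,700.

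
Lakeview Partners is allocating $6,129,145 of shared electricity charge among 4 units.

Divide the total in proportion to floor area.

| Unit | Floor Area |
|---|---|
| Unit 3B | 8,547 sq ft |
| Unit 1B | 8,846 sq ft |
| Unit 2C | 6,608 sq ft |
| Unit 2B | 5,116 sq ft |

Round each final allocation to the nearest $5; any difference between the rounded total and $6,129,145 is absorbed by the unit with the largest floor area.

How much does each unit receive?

Unit 3B: $1,799,150; Unit 1B: $1,862,085; Unit 2C: $1,390,990; Unit 2B: $1,076,920

Total floor area = 29,117.
Unrounded shares: Unit 3B 8,547/29,117 × $6,129,145 = 1,799,148.34; Unit 1B 8,846/29,117 × $6,129,145 = 1,862,088.01; Unit 2C 6,608/29,117 × $6,129,145 = 1,390,987.74; Unit 2B 5,116/29,117 × $6,129,145 = 1,076,920.90.
Rounded to nearest $5: Unit 3B $1,799,150; Unit 1B $1,862,090; Unit 2C $1,390,990; Unit 2B $1,076,920. Sum = $6,129,150.
Difference $6,129,145 − $6,129,150 = −$5 applied to largest floor area (Unit 1B): Unit 1B becomes $1,862,085.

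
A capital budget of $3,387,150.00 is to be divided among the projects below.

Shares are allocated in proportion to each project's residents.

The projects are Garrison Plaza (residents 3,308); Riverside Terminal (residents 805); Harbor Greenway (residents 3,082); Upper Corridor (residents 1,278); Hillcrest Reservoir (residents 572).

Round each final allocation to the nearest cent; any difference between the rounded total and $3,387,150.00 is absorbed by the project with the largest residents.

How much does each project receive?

Combined residents = 3,308 + 805 + 3,082 + 1,278 + 572 = 9,045.
Unrounded shares: Garrison Plaza 1,238,771.9403; Riverside Terminal 301,454.4776; Harbor Greenway 1,154,140.0000; Upper Corridor 478,582.3881; Hillcrest Reservoir 214,201.1940.
Rounded to nearest cent: Garrison Plaza $1,238,771.94; Riverside Terminal $301,454.48; Harbor Greenway $1,154,140.00; Upper Corridor $478,582.39; Hillcrest Reservoir $214,201.19. Sum = $3,387,150.00.
Rounded total matches; no reconciliation needed.

Garrison Plaza: $1,238,771.94 | Riverside Terminal: $301,454.48 | Harbor Greenway: $1,154,140.00 | Upper Corridor: $478,582.39 | Hillcrest Reservoir: $214,201.19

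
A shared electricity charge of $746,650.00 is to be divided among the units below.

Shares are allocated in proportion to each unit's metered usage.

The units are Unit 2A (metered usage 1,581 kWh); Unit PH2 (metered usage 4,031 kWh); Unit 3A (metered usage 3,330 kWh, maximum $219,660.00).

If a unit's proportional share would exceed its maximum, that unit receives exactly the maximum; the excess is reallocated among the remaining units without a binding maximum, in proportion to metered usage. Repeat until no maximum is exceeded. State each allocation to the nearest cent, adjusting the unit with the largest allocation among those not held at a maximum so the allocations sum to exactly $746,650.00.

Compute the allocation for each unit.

Unit 2A: $148,462.44 · Unit PH2: $378,527.56 · Unit 3A: $219,660.00

Metered usage total: 8,942.
Pro-rata shares before constraints: Unit 2A 132,012.2624; Unit PH2 336,585.3444; Unit 3A 278,052.3932.
Cap binds for Unit 3A ($219,660.00); remaining pool $526,990.00 reallocated over remaining metered usage 5,612.
Remaining shares: Unit 2A 148,462.4359 → $148,462.44; Unit PH2 378,527.5641 → $378,527.56.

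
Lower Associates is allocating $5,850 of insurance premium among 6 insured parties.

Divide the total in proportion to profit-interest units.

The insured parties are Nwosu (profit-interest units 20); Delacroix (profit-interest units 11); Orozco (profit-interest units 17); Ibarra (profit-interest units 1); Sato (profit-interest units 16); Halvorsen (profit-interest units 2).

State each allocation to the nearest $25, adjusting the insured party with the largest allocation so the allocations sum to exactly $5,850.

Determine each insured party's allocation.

Nwosu: $1,775 | Delacroix: $950 | Orozco: $1,475 | Ibarra: $75 | Sato: $1,400 | Halvorsen: $175

Profit-interest units total: 67.
Pro-rata amounts: Nwosu 20/67 × $5,850 = 1,746.27; Delacroix 11/67 × $5,850 = 960.45; Orozco 17/67 × $5,850 = 1,484.33; Ibarra 1/67 × $5,850 = 87.31; Sato 16/67 × $5,850 = 1,397.01; Halvorsen 2/67 × $5,850 = 174.63.
Rounded to nearest $25: Nwosu $1,750; Delacroix $950; Orozco $1,475; Ibarra $75; Sato $1,400; Halvorsen $175. Sum = $5,825.
Difference $5,850 − $5,825 = +$25 applied to largest allocation (Nwosu): Nwosu becomes $1,775.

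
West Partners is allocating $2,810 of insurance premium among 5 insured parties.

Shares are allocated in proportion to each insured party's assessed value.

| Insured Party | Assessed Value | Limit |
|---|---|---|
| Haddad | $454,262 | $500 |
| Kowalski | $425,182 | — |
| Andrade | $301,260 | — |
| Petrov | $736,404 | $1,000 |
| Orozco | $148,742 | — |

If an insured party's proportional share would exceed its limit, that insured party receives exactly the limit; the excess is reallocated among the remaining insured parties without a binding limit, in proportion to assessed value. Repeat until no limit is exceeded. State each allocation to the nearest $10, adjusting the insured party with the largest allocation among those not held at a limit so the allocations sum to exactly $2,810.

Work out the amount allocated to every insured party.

Combined assessed value = 2,065,850.
Pro-rata shares before constraints: Haddad 617.89; Kowalski 578.34; Andrade 409.78; Petrov 1,001.67; Orozco 202.32.
Held at cap: Haddad ($500), Petrov ($1,000); balance $1,310 reallocated over remaining assessed value 875,184.
Remaining shares: Kowalski 636.42 → $640; Andrade 450.93 → $450; Orozco 222.64 → $220.

Haddad: $500 | Kowalski: $640 | Andrade: $450 | Petrov: $1,000 | Orozco: $220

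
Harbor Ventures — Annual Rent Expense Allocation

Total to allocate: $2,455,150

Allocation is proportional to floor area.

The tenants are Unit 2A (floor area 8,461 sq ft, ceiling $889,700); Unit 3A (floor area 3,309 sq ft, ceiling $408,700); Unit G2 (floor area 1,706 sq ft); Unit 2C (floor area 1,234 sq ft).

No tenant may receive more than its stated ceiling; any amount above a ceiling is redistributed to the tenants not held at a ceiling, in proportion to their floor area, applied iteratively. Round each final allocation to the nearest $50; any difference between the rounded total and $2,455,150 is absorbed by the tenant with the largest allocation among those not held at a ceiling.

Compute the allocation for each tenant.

Total floor area = 14,710.
Pro-rata shares before constraints: Unit 2A 1,412,170.23; Unit 3A 552,283.57; Unit G2 284,737.31; Unit 2C 205,958.88.
Held at cap: Unit 2A ($889,700), Unit 3A ($408,700); remaining pool $1,156,750 reallocated over remaining floor area 2,940.
Shares after redistribution: Unit G2 671,229.76 → $671,250; Unit 2C 485,520.24 → $485,500.

Unit 2A: $889,700 · Unit 3A: $408,700 · Unit G2: $671,250 · Unit 2C: $485,500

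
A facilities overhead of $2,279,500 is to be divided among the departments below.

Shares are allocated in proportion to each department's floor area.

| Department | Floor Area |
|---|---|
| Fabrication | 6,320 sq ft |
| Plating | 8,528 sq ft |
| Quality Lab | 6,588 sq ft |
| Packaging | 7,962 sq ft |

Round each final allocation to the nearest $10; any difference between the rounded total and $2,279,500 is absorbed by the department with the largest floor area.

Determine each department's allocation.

Floor area total: 29,398.
Raw shares: Fabrication 6,320/29,398 × $2,279,500 = 490,048.30; Plating 8,528/29,398 × $2,279,500 = 661,255.05; Quality Lab 6,588/29,398 × $2,279,500 = 510,828.83; Packaging 7,962/29,398 × $2,279,500 = 617,367.81.
After rounding ($10): Fabrication $490,050; Plating $661,260; Quality Lab $510,830; Packaging $617,370. Sum = $2,279,510.
Difference $2,279,500 − $2,279,510 = −$10 applied to largest floor area (Plating): Plating becomes $661,250.

Fabrication: $490,050 | Plating: $661,250 | Quality Lab: $510,830 | Packaging: $617,370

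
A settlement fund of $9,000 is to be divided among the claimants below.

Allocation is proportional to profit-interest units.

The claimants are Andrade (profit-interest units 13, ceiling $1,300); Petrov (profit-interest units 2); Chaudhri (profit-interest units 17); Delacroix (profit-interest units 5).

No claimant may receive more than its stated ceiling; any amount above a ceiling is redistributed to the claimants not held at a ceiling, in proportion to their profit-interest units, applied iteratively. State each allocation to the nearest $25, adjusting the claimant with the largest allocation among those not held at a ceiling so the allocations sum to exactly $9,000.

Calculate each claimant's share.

Andrade: $1,300; Petrov: $650; Chaudhri: $5,450; Delacroix: $1,600

Total profit-interest units = 37.
Pro-rata shares before constraints: Andrade 3,162.16; Petrov 486.49; Chaudhri 4,135.14; Delacroix 1,216.22.
Capped: Andrade ($1,300); remaining pool $7,700 reallocated over remaining profit-interest units 24.
Remaining shares: Petrov 641.67 → $650; Chaudhri 5,454.17 → $5,450; Delacroix 1,604.17 → $1,600.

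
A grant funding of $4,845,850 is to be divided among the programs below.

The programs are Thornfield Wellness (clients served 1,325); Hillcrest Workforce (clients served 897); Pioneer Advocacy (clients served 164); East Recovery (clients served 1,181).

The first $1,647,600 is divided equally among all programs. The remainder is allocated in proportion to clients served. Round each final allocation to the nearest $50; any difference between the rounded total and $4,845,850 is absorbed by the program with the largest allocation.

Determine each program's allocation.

First tranche $1,647,600 split equally: $411,900 each.
Remainder $3,198,250 by clients served (total 3,567): Thornfield Wellness 1,188,023.90 → $1,188,000; Hillcrest Workforce 804,269.76 → $804,250; Pioneer Advocacy 147,045.98 → $147,050; East Recovery 1,058,910.36 → $1,058,900.
Rounding difference +$50 on remainder applied to Thornfield Wellness.
Totals: Thornfield Wellness $411,900 + $1,188,050 = $1,599,950; Hillcrest Workforce $411,900 + $804,250 = $1,216,150; Pioneer Advocacy $411,900 + $147,050 = $558,950; East Recovery $411,900 + $1,058,900 = $1,470,800.

Thornfield Wellness: $1,599,950 · Hillcrest Workforce: $1,216,150 · Pioneer Advocacy: $558,950 · East Recovery: $1,470,800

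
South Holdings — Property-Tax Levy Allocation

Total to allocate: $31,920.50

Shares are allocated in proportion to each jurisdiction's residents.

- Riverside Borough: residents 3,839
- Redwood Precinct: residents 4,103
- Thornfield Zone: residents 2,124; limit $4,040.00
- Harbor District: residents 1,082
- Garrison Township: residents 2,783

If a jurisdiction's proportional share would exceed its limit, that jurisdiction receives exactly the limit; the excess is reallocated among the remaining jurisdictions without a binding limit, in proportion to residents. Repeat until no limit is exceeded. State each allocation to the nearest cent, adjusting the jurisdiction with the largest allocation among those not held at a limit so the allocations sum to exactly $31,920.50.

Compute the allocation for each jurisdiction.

Riverside Borough: $9,065.24; Redwood Precinct: $9,688.63; Thornfield Zone: $4,040.00; Harbor District: $2,554.98; Garrison Township: $6,571.65

Sum of residents: 13,931.
Pro-rata shares before constraints: Riverside Borough 8,796.4108; Redwood Precinct 9,401.3216; Thornfield Zone 4,866.7821; Harbor District 2,479.2176; Garrison Township 6,376.7677.
Cap binds for Thornfield Zone ($4,040.00); remaining pool $27,880.50 reallocated over remaining residents 11,807.
Shares after redistribution: Riverside Borough 9,065.2358 → $9,065.24; Redwood Precinct 9,688.6331 → $9,688.63; Harbor District 2,554.9844 → $2,554.98; Garrison Township 6,571.6466 → $6,571.65.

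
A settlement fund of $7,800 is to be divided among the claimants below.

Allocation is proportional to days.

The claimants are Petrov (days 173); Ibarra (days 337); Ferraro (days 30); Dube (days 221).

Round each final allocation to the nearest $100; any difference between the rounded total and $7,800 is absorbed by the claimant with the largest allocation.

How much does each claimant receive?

Petrov: $1,800 · Ibarra: $3,400 · Ferraro: $300 · Dube: $2,300

Days total: 761.
Raw shares: Petrov 173/761 × $7,800 = 1,773.19; Ibarra 337/761 × $7,800 = 3,454.14; Ferraro 30/761 × $7,800 = 307.49; Dube 221/761 × $7,800 = 2,265.18.
At nearest $100: Petrov $1,800; Ibarra $3,500; Ferraro $300; Dube $2,300. Sum = $7,900.
Difference $7,800 − $7,900 = −$100 applied to largest allocation (Ibarra): Ibarra becomes $3,400.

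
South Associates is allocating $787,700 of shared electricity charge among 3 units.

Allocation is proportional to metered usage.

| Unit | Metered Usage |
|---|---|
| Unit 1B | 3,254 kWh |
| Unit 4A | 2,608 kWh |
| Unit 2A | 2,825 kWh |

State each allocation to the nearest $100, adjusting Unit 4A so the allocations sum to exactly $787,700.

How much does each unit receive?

Unit 1B: $295,100 · Unit 4A: $236,400 · Unit 2A: $256,200

Combined metered usage = 8,687.
Pro-rata amounts: Unit 1B 3,254/8,687 × $787,700 = 295,058.80; Unit 4A 2,608/8,687 × $787,700 = 236,482.28; Unit 2A 2,825/8,687 × $787,700 = 256,158.92.
At nearest $100: Unit 1B $295,100; Unit 4A $236,500; Unit 2A $256,200. Sum = $787,800.
Difference $787,700 − $787,800 = −$100 applied to Unit 4A: Unit 4A becomes $236,400.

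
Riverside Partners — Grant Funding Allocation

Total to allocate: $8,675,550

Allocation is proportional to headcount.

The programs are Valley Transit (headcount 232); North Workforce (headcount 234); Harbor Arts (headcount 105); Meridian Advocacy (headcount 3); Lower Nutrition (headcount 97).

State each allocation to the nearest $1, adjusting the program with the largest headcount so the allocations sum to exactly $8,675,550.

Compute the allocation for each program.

Valley Transit: $2,999,594 · North Workforce: $3,025,452 · Harbor Arts: $1,357,575 · Meridian Advocacy: $38,788 · Lower Nutrition: $1,254,141

Sum of headcount: 671.
Proportional shares: Valley Transit 232/671 × $8,675,550 = 2,999,594.04; North Workforce 234/671 × $8,675,550 = 3,025,452.61; Harbor Arts 105/671 × $8,675,550 = 1,357,574.89; Meridian Advocacy 3/671 × $8,675,550 = 38,787.85; Lower Nutrition 97/671 × $8,675,550 = 1,254,140.61.
After rounding ($1): Valley Transit $2,999,594; North Workforce $3,025,453; Harbor Arts $1,357,575; Meridian Advocacy $38,788; Lower Nutrition $1,254,141. Sum = $8,675,551.
Difference $8,675,550 − $8,675,551 = −$1 applied to largest headcount (North Workforce): North Workforce becomes $3,025,452.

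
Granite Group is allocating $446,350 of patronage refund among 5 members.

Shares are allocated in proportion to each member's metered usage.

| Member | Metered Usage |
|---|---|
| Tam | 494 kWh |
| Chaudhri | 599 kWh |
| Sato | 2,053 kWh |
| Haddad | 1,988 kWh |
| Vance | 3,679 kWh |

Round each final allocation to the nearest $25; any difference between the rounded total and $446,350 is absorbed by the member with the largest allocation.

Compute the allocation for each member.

Tam: $25,025 | Chaudhri: $30,325 | Sato: $103,975 | Haddad: $100,675 | Vance: $186,350

Metered usage total: 8,813.
Proportional shares: Tam 494/8,813 × $446,350 = 25,019.51; Chaudhri 599/8,813 × $446,350 = 30,337.42; Sato 2,053/8,813 × $446,350 = 103,977.82; Haddad 1,988/8,813 × $446,350 = 100,685.78; Vance 3,679/8,813 × $446,350 = 186,329.47.
After rounding ($25): Tam $25,025; Chaudhri $30,325; Sato $103,975; Haddad $100,675; Vance $186,325. Sum = $446,325.
Difference $446,350 − $446,325 = +$25 applied to largest allocation (Vance): Vance becomes $186,350.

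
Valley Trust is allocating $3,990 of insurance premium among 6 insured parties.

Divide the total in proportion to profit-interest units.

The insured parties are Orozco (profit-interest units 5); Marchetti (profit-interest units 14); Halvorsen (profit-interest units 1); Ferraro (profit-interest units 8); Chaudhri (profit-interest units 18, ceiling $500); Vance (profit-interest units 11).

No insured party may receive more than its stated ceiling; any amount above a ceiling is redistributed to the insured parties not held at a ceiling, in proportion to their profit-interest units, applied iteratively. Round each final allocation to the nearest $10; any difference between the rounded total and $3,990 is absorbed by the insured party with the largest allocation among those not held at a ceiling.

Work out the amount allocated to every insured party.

Orozco: $450 | Marchetti: $1,250 | Halvorsen: $90 | Ferraro: $720 | Chaudhri: $500 | Vance: $980

Combined profit-interest units = 57.
Pro-rata shares before constraints: Orozco 350.00; Marchetti 980.00; Halvorsen 70.00; Ferraro 560.00; Chaudhri 1,260.00; Vance 770.00.
Capped: Chaudhri ($500); residual $3,490 reallocated over remaining profit-interest units 39.
Shares after redistribution: Orozco 447.44 → $450; Marchetti 1,252.82 → $1,250; Halvorsen 89.49 → $90; Ferraro 715.90 → $720; Vance 984.36 → $980.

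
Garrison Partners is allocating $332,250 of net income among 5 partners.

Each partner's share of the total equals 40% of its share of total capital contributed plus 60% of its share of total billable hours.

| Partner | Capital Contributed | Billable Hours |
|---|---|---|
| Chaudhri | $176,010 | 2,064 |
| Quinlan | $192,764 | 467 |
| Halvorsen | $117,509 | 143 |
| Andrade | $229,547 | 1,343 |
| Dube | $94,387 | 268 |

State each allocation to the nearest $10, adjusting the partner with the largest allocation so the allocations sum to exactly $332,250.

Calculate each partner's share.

Capital contributed total 810,217; billable hours total 4,285.
Combined weights (40% capital contributed + 60% billable hours): Chaudhri 0.3759; Quinlan 0.1606; Halvorsen 0.0780; Andrade 0.3014; Dube 0.0841.
Proportional shares: Chaudhri 124,893.91; Quinlan 53,345.23; Halvorsen 25,927.77; Andrade 100,132.68; Dube 27,950.41.
At nearest $10: Chaudhri $124,890; Quinlan $53,350; Halvorsen $25,930; Andrade $100,130; Dube $27,950. Sum = $332,250.
Sum already equals the total — no adjustment.

Chaudhri: $124,890 · Quinlan: $53,350 · Halvorsen: $25,930 · Andrade: $100,130 · Dube: $27,950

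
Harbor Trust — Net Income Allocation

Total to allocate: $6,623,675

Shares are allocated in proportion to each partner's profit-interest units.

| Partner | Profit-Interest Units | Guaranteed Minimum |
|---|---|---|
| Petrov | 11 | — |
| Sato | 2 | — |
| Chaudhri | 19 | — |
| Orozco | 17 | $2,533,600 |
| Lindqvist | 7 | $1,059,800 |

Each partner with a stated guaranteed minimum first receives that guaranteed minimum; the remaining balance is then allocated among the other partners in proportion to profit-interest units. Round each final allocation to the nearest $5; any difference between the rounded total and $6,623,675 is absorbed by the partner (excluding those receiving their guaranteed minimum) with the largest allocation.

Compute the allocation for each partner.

Petrov: $1,041,655 · Sato: $189,390 · Chaudhri: $1,799,230 · Orozco: $2,533,600 · Lindqvist: $1,059,800

Minimums first: Orozco $2,533,600; Lindqvist $1,059,800. Residual $3,030,275.
Residual split over remaining profit-interest units 32: Petrov 1,041,657.03 → $1,041,655; Sato 189,392.19 → $189,390; Chaudhri 1,799,225.78 → $1,799,225.
Rounding difference +$5 applied to Chaudhri → $1,799,230.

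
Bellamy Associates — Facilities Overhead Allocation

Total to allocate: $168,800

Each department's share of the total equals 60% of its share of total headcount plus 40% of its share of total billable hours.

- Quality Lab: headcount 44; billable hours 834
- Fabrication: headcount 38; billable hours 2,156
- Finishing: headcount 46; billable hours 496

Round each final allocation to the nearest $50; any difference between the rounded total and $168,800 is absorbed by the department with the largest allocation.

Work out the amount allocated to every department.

Totals — headcount 128, billable hours 3,486.
Combined weights (60% headcount + 40% billable hours): Quality Lab 0.3019; Fabrication 0.4255; Finishing 0.2725.
Unrounded shares: Quality Lab 50,968.67; Fabrication 71,826.86; Finishing 46,004.48.
After rounding ($50): Quality Lab $50,950; Fabrication $71,850; Finishing $46,000. Sum = $168,800.
Sum already equals the total — no adjustment.

Quality Lab: $50,950 | Fabrication: $71,850 | Finishing: $46,000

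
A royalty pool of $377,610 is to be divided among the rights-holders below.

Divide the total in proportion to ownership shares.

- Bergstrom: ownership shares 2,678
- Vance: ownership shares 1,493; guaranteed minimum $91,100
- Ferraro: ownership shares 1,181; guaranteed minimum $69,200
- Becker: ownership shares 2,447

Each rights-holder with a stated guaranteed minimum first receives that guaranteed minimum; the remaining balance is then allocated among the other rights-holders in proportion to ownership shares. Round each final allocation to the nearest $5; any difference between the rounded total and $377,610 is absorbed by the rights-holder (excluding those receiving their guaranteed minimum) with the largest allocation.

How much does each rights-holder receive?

Guaranteed amounts: Vance $91,100; Ferraro $69,200. Balance $217,310.
Balance split over remaining ownership shares 5,125: Bergstrom 113,552.43 → $113,550; Becker 103,757.57 → $103,760.

Bergstrom: $113,550 · Vance: $91,100 · Ferraro: $69,200 · Becker: $103,760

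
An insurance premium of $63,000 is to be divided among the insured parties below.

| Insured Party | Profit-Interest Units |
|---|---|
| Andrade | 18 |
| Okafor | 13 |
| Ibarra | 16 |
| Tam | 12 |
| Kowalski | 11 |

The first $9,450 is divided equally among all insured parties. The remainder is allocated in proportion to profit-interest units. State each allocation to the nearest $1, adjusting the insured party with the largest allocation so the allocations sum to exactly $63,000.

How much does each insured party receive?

Andrade: $15,660; Okafor: $11,835; Ibarra: $14,130; Tam: $11,070; Kowalski: $10,305

Equal tier: $9,450 ÷ 5 = $1,890 apiece.
Remainder $53,550 by profit-interest units (total 70): Andrade 13,770.00 → $13,770; Okafor 9,945.00 → $9,945; Ibarra 12,240.00 → $12,240; Tam 9,180.00 → $9,180; Kowalski 8,415.00 → $8,415.
Totals: Andrade $1,890 + $13,770 = $15,660; Okafor $1,890 + $9,945 = $11,835; Ibarra $1,890 + $12,240 = $14,130; Tam $1,890 + $9,180 = $11,070; Kowalski $1,890 + $8,415 = $10,305.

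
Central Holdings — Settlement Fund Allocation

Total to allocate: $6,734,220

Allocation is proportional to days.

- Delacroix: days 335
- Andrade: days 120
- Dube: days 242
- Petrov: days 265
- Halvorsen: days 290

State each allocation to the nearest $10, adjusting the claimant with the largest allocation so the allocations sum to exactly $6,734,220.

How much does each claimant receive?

Total days = 1,252.
Pro-rata amounts: Delacroix 335/1,252 × $6,734,220 = 1,801,887.94; Andrade 120/1,252 × $6,734,220 = 645,452.40; Dube 242/1,252 × $6,734,220 = 1,301,662.33; Petrov 265/1,252 × $6,734,220 = 1,425,374.04; Halvorsen 290/1,252 × $6,734,220 = 1,559,843.29.
Rounded to nearest $10: Delacroix $1,801,890; Andrade $645,450; Dube $1,301,660; Petrov $1,425,370; Halvorsen $1,559,840. Sum = $6,734,210.
Difference $6,734,220 − $6,734,210 = +$10 applied to largest allocation (Delacroix): Delacroix becomes $1,801,900.

Delacroix: $1,801,900 · Andrade: $645,450 · Dube: $1,301,660 · Petrov: $1,425,370 · Halvorsen: $1,559,840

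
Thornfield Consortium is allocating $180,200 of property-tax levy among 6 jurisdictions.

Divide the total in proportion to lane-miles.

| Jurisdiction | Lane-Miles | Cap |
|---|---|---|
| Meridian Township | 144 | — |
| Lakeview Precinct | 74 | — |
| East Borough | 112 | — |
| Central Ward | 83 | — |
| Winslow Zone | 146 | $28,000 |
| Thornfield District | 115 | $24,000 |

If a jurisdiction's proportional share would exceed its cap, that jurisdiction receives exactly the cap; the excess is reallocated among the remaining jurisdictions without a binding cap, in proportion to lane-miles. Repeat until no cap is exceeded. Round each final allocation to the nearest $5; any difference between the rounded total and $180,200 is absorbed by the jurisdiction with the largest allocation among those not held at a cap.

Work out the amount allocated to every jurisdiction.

Total lane-miles = 674.
Pro-rata shares before constraints: Meridian Township 38,499.70; Lakeview Precinct 19,784.57; East Borough 29,944.21; Central Ward 22,190.80; Winslow Zone 39,034.42; Thornfield District 30,746.29.
Cap binds for Winslow Zone ($28,000), Thornfield District ($24,000); residual $128,200 reallocated over remaining lane-miles 413.
Redistributed shares: Meridian Township 44,699.27 → $44,700; Lakeview Precinct 22,970.46 → $22,970; East Borough 34,766.10 → $34,765; Central Ward 25,764.16 → $25,765.

Meridian Township: $44,700; Lakeview Precinct: $22,970; East Borough: $34,765; Central Ward: $25,765; Winslow Zone: $28,000; Thornfield District: $24,000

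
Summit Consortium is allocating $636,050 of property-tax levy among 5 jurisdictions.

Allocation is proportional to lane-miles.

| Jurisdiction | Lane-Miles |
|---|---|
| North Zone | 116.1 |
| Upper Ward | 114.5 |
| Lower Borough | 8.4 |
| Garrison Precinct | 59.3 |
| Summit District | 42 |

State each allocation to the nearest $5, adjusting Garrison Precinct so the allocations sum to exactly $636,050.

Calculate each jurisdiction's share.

North Zone: $217,000 · Upper Ward: $214,010 · Lower Borough: $15,700 · Garrison Precinct: $110,840 · Summit District: $78,500

Combined lane-miles = 340.3.
Pro-rata amounts: North Zone 116.1/340.3 × $636,050 = 217,000.90; Upper Ward 114.5/340.3 × $636,050 = 214,010.36; Lower Borough 8.4/340.3 × $636,050 = 15,700.32; Garrison Precinct 59.3/340.3 × $636,050 = 110,836.81; Summit District 42/340.3 × $636,050 = 78,501.62.
After rounding ($5): North Zone $217,000; Upper Ward $214,010; Lower Borough $15,700; Garrison Precinct $110,835; Summit District $78,500. Sum = $636,045.
Difference $636,050 − $636,045 = +$5 applied to Garrison Precinct: Garrison Precinct becomes $110,840.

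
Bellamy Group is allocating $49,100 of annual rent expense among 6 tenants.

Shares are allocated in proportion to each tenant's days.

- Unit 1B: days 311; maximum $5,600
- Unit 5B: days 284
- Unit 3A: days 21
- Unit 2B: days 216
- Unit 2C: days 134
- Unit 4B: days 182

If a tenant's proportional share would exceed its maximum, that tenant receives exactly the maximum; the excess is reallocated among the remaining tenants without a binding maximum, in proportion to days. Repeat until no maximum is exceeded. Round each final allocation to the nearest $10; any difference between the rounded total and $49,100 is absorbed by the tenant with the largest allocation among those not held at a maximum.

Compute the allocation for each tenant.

Unit 1B: $5,600 · Unit 5B: $14,760 · Unit 3A: $1,090 · Unit 2B: $11,230 · Unit 2C: $6,960 · Unit 4B: $9,460

Days total: 1,148.
Pro-rata shares before constraints: Unit 1B 13,301.48; Unit 5B 12,146.69; Unit 3A 898.17; Unit 2B 9,238.33; Unit 2C 5,731.18; Unit 4B 7,784.15.
Cap binds for Unit 1B ($5,600); balance $43,500 reallocated over remaining days 837.
Shares after redistribution: Unit 5B 14,759.86 → $14,760; Unit 3A 1,091.40 → $1,090; Unit 2B 11,225.81 → $11,230; Unit 2C 6,964.16 → $6,960; Unit 4B 9,458.78 → $9,460.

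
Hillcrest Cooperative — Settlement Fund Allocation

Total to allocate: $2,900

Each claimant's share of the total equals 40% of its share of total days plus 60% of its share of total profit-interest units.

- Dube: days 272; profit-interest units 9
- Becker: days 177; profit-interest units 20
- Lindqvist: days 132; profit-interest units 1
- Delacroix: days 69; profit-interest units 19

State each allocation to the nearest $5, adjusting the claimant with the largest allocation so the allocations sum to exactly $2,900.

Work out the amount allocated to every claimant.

Dube: $805 | Becker: $1,025 | Lindqvist: $270 | Delacroix: $800

Totals — days 650, profit-interest units 49.
Composite weights (40% days + 60% profit-interest units): Dube 0.2776; Becker 0.3538; Lindqvist 0.0935; Delacroix 0.2751.
Proportional shares: Dube 805.01; Becker 1,026.08; Lindqvist 271.08; Delacroix 797.83.
Rounded to nearest $5: Dube $805; Becker $1,025; Lindqvist $270; Delacroix $800. Sum = $2,900.
No rounding difference to absorb.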